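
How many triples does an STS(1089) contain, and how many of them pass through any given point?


An STS(v) is a 2-(v, 3, 1) BIBD: block size k = 3, λ = 1.
Replication: r(k − 1) = λ(v − 1) ⇒ r·2 = 1089 − 1 = 1088 ⇒ r = 544.
Block count: bk = vr ⇒ b·3 = 1089·544 = 592416 ⇒ b = 197472.

r = 544, b = 197472.


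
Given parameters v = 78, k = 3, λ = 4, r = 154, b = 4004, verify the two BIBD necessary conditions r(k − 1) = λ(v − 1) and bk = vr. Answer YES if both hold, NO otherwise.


Condition (i): r(k − 1) = 154·2 = 308; λ(v − 1) = 4·77 = 308. Match? YES.
Condition (ii): bk = 4004·3 = 12012; vr = 78·154 = 12012. Match? YES.
Both conditions hold? YES.

YES


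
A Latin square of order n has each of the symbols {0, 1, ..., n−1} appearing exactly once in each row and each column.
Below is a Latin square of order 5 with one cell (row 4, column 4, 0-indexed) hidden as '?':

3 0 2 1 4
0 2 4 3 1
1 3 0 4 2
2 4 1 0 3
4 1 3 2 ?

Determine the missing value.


Row 4 contains symbols [1, 2, 3, 4] — missing [0].
Column 4 contains symbols [1, 2, 3, 4] — missing [0].
The missing symbol must appear in both missing sets; intersection = [0].
Therefore the hidden value is 0.

Missing value = 0.


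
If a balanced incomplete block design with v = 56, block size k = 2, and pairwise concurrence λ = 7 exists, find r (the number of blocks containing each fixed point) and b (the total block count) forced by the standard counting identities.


Any 2-(v, k, λ) BIBD satisfies two necessary conditions:
  (i)  Each point sits in r blocks, and counting incidences through any fixed point gives r(k − 1) = λ(v − 1), so r = λ(v − 1)/(k − 1).
  (ii) Total incidences bk = vr, so b = vr/k.
Step 1: r = λ(v − 1)/(k − 1) = 7·(56 − 1)/(2 − 1) = 7·55/1 = 385/1 = 385.
Step 2: b = vr/k = 56·385/2 = 21560/2 = 10780.
Check integrality: r = 385 ∈ Z ✓, b = 10780 ∈ Z ✓.
(These identities are necessary conditions: they determine r and b for any design with these parameters, but do not by themselves prove that one exists.)

r = 385, b = 10780.


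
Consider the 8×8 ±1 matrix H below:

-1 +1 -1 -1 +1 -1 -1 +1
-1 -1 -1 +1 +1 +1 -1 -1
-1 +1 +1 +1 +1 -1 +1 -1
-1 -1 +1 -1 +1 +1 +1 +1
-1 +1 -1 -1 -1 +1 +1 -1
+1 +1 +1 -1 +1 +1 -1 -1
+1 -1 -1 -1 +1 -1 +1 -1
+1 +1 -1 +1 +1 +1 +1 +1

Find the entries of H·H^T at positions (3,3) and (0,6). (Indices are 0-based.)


Row 0 of H: [-1, 1, -1, -1, 1, -1, -1, 1].
Row 3 of H: [-1, -1, 1, -1, 1, 1, 1, 1].
Row 6 of H: [1, -1, -1, -1, 1, -1, 1, -1].
(H·H^T)[3][3] = Σ_j H[3][j]·H[3][j] = (-1)² + (-1)² + (1)² + (-1)² + (1)² + (1)² + (1)² + (1)² = 1 + 1 + 1 + 1 + 1 + 1 + 1 + 1 = 8.
(H·H^T)[0][6] = Σ_j H[0][j]·H[6][j] = (-1)·(1) + (1)·(-1) + (-1)·(-1) + (-1)·(-1) + (1)·(1) + (-1)·(-1) + (-1)·(1) + (1)·(-1) = -1 + -1 + 1 + 1 + 1 + 1 + -1 + -1 = 0.
So rows 0 and 6 are orthogonal; the diagonal entry equals n = 8.

(3,3) entry = 8; (0,6) entry = 0.


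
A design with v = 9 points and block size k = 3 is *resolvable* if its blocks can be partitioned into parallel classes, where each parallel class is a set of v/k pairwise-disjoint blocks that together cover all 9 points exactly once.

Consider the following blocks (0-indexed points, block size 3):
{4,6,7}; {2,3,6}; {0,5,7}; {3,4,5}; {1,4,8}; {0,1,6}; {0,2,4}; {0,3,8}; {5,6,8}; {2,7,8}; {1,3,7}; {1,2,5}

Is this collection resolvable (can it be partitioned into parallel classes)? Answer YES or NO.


v = 9, block size k = 3, number of blocks = 12.
For resolvability, blocks must partition into parallel classes of size v/k = 3.
Total blocks must therefore be a multiple of 3: 12 = 3·4 + 0 ⇒ divisible ✓.
Greedy packing gives 4 candidate class(es). Each should be a full parallel class (size 3, covers all 9 points).
  Class 1 (3 blocks): {4,6,7}; {0,3,8}; {1,2,5}. Points covered: [0, 1, 2, 3, 4, 5, 6, 7, 8].
  Class 2 (3 blocks): {2,3,6}; {0,5,7}; {1,4,8}. Points covered: [0, 1, 2, 3, 4, 5, 6, 7, 8].
  Class 3 (3 blocks): {3,4,5}; {0,1,6}; {2,7,8}. Points covered: [0, 1, 2, 3, 4, 5, 6, 7, 8].
  Class 4 (3 blocks): {0,2,4}; {5,6,8}; {1,3,7}. Points covered: [0, 1, 2, 3, 4, 5, 6, 7, 8].
All classes full (size 3)? YES. All classes cover every point? YES.
Resolvable? YES.

YES


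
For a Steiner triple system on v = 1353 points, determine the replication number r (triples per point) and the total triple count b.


An STS(v) is a 2-(v, 3, 1) BIBD: block size k = 3, λ = 1.
Replication: r(k − 1) = λ(v − 1) ⇒ r·2 = 1353 − 1 = 1352 ⇒ r = 676.
Block count: bk = vr ⇒ b·3 = 1353·676 = 914628 ⇒ b = 304876.

r = 676, b = 304876.


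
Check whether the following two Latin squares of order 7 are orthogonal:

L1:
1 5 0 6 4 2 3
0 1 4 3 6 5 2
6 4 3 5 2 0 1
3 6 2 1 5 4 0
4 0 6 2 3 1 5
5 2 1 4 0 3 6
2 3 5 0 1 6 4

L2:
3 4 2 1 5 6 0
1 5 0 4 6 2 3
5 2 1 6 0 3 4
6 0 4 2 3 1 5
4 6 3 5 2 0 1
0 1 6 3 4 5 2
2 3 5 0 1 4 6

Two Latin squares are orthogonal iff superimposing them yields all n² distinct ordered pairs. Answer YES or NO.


Form the n² = 49 superimposed pairs (L1[i][j], L2[i][j]), row by row (rows and columns indexed from 0):
row 0: (1,3) (5,4) (0,2) (6,1) (4,5) (2,6) (3,0)
row 1: (0,1) (1,5) (4,0) (3,4) (6,6) (5,2) (2,3)
row 2: (6,5) (4,2) (3,1) (5,6) (2,0) (0,3) (1,4)
row 3: (3,6) (6,0) (2,4) (1,2) (5,3) (4,1) (0,5)
row 4: (4,4) (0,6) (6,3) (2,5) (3,2) (1,0) (5,1)
row 5: (5,0) (2,1) (1,6) (4,3) (0,4) (3,5) (6,2)
row 6: (2,2) (3,3) (5,5) (0,0) (1,1) (6,4) (4,6)
Orthogonality requires all 49 pairs distinct.
Check by first coordinate: for each symbol s of L1, list the L2 entries in the n cells where L1 = s; they must all differ.
  L1 = 0: L2 entries (in reading order) 2, 1, 3, 5, 6, 4, 0 — all 7 distinct ✓
  L1 = 1: L2 entries (in reading order) 3, 5, 4, 2, 0, 6, 1 — all 7 distinct ✓
  L1 = 2: L2 entries (in reading order) 6, 3, 0, 4, 5, 1, 2 — all 7 distinct ✓
  L1 = 3: L2 entries (in reading order) 0, 4, 1, 6, 2, 5, 3 — all 7 distinct ✓
  L1 = 4: L2 entries (in reading order) 5, 0, 2, 1, 4, 3, 6 — all 7 distinct ✓
  L1 = 5: L2 entries (in reading order) 4, 2, 6, 3, 1, 0, 5 — all 7 distinct ✓
  L1 = 6: L2 entries (in reading order) 1, 6, 5, 0, 3, 2, 4 — all 7 distinct ✓
Every symbol of L1 meets every symbol of L2 exactly once, so all 49 pairs are distinct (49 of 49).
Conclusion: YES.

YES


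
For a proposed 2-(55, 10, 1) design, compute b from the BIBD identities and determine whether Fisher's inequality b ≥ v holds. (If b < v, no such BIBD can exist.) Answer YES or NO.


r = λ(v − 1)/(k − 1) = 1·54/9 = 6.
b = vr/k = 55·6/10 = 33.
Fisher's inequality: b ≥ v ⇔ 33 ≥ 55? NO.

NO


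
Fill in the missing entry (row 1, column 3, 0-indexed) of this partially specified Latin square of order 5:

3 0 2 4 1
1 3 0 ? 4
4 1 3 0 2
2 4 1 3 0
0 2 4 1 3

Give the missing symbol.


Row 1 contains symbols [0, 1, 3, 4] — missing [2].
Column 3 contains symbols [0, 1, 3, 4] — missing [2].
The missing symbol must appear in both missing sets; intersection = [2].
Therefore the hidden value is 2.

Missing value = 2.


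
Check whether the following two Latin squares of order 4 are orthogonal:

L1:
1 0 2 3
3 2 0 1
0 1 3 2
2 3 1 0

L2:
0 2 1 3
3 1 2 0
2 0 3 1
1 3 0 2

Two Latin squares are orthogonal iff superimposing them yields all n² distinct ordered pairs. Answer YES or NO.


Form the n² = 16 superimposed pairs (L1[i][j], L2[i][j]), row by row (rows and columns indexed from 0):
row 0: (1,0) (0,2) (2,1) (3,3)
row 1: (3,3) (2,1) (0,2) (1,0)
row 2: (0,2) (1,0) (3,3) (2,1)
row 3: (2,1) (3,3) (1,0) (0,2)
Orthogonality requires all 16 pairs distinct.
But the pair (3,3) repeats: cell (0,3) has L1 = 3, L2 = 3, and cell (1,0) has L1 = 3, L2 = 3.
A repeated pair means some other pair never occurs (only 4 distinct pairs out of 16), so the squares are not orthogonal.
Conclusion: NO.

NO


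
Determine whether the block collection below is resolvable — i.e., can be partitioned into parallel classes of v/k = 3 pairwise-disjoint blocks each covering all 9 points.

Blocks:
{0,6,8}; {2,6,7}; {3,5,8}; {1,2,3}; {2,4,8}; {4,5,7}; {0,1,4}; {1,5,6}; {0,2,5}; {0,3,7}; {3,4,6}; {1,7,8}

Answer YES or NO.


v = 9, block size k = 3, number of blocks = 12.
For resolvability, blocks must partition into parallel classes of size v/k = 3.
Total blocks must therefore be a multiple of 3: 12 = 3·4 + 0 ⇒ divisible ✓.
Greedy packing gives 4 candidate class(es). Each should be a full parallel class (size 3, covers all 9 points).
  Class 1 (3 blocks): {0,6,8}; {1,2,3}; {4,5,7}. Points covered: [0, 1, 2, 3, 4, 5, 6, 7, 8].
  Class 2 (3 blocks): {2,6,7}; {3,5,8}; {0,1,4}. Points covered: [0, 1, 2, 3, 4, 5, 6, 7, 8].
  Class 3 (3 blocks): {2,4,8}; {1,5,6}; {0,3,7}. Points covered: [0, 1, 2, 3, 4, 5, 6, 7, 8].
  Class 4 (3 blocks): {0,2,5}; {3,4,6}; {1,7,8}. Points covered: [0, 1, 2, 3, 4, 5, 6, 7, 8].
All classes full (size 3)? YES. All classes cover every point? YES.
Resolvable? YES.

YES


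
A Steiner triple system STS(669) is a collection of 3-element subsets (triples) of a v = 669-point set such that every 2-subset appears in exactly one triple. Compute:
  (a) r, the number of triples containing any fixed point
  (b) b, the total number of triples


An STS(v) is a 2-(v, 3, 1) BIBD: block size k = 3, λ = 1.
Replication: r(k − 1) = λ(v − 1) ⇒ r·2 = 669 − 1 = 668 ⇒ r = 334.
Block count: b = v(v − 1)/6 = 669·668/6 = 446892/6 = 74482.
(Check via bk = vr: 74482·3 = 223446 = 669·334 = 223446 ✓.)

r = 334, b = 74482.


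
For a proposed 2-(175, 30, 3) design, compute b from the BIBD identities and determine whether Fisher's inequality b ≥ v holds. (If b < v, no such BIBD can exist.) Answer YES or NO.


b = λv(v − 1)/(k(k − 1)) = 3·175·174/(30·29) = 91350/870 = 105.
Compare with v = 175: b < v, so Fisher's inequality fails.

NO


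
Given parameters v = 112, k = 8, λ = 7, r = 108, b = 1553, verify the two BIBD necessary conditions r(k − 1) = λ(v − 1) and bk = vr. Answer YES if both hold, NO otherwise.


Condition (i): r(k − 1) = 108·7 = 756; λ(v − 1) = 7·111 = 777. Match? NO.
Condition (ii): bk = 1553·8 = 12424; vr = 112·108 = 12096. Match? NO.
Both conditions hold? NO.

NO


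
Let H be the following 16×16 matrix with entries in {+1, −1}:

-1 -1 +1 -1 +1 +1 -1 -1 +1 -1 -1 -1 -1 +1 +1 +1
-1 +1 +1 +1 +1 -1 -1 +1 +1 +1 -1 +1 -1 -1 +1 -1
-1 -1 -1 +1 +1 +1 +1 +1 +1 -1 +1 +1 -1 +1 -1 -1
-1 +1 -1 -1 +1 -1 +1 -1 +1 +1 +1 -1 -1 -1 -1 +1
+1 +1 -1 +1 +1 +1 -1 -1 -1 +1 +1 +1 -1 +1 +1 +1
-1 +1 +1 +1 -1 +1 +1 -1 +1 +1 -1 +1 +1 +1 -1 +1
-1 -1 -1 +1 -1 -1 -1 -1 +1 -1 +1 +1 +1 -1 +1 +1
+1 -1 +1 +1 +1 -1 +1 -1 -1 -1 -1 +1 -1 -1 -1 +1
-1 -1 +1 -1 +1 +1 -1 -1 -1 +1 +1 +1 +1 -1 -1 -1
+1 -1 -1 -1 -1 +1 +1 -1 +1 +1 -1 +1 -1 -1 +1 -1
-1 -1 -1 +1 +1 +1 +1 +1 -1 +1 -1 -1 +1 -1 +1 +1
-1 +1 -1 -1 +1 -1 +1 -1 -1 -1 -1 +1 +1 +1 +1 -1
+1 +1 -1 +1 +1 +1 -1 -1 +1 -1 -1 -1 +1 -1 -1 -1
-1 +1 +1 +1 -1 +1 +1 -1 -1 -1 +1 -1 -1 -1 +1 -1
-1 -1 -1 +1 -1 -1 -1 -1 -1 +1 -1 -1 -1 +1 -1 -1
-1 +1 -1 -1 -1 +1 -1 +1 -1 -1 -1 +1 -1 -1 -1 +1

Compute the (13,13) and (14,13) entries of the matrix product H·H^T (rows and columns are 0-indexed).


Row 13 of H: [-1, 1, 1, 1, -1, 1, 1, -1, -1, -1, 1, -1, -1, -1, 1, -1].
Row 14 of H: [-1, -1, -1, 1, -1, -1, -1, -1, -1, 1, -1, -1, -1, 1, -1, -1].
(H·H^T)[13][13] = Σ_j H[13][j]·H[13][j] = (-1)² + (1)² + (1)² + (1)² + (-1)² + (1)² + (1)² + (-1)² + (-1)² + (-1)² + (1)² + (-1)² + (-1)² + (-1)² + (1)² + (-1)² = 1 + 1 + 1 + 1 + 1 + 1 + 1 + 1 + 1 + 1 + 1 + 1 + 1 + 1 + 1 + 1 = 16.
(H·H^T)[14][13] = Σ_j H[14][j]·H[13][j] = (-1)·(-1) + (-1)·(1) + (-1)·(1) + (1)·(1) + (-1)·(-1) + (-1)·(1) + (-1)·(1) + (-1)·(-1) + (-1)·(-1) + (1)·(-1) + (-1)·(1) + (-1)·(-1) + (-1)·(-1) + (1)·(-1) + (-1)·(1) + (-1)·(-1) = 1 + -1 + -1 + 1 + 1 + -1 + -1 + 1 + 1 + -1 + -1 + 1 + 1 + -1 + -1 + 1 = 0.
So rows 14 and 13 are orthogonal; the diagonal entry equals n = 16.

(13,13) entry = 16; (14,13) entry = 0.


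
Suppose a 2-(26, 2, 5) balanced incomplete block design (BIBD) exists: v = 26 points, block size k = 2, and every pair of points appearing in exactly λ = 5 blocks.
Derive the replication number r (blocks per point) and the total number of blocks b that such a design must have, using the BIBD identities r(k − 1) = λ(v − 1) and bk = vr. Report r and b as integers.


Any 2-(v, k, λ) BIBD satisfies two necessary conditions:
  (i)  Each point sits in r blocks, and counting incidences through any fixed point gives r(k − 1) = λ(v − 1), so r = λ(v − 1)/(k − 1).
  (ii) Total incidences bk = vr, so b = vr/k.
Step 1: r = λ(v − 1)/(k − 1) = 5·(26 − 1)/(2 − 1) = 5·25/1 = 125/1 = 125.
Step 2: b = vr/k = 26·125/2 = 3250/2 = 1625.
Check integrality: r = 125 ∈ Z ✓, b = 1625 ∈ Z ✓.
(These identities are necessary conditions: they determine r and b for any design with these parameters, but do not by themselves prove that one exists.)

r = 125, b = 1625.


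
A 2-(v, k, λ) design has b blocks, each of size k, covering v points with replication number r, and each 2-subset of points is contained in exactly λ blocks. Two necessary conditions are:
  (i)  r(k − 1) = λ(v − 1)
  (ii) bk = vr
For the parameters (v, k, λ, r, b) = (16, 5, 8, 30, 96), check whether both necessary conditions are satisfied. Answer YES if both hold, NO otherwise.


Condition (i): r(k − 1) = 30·4 = 120; λ(v − 1) = 8·15 = 120. Match? YES.
Condition (ii): bk = 96·5 = 480; vr = 16·30 = 480. Match? YES.
Both conditions hold? YES.

YES


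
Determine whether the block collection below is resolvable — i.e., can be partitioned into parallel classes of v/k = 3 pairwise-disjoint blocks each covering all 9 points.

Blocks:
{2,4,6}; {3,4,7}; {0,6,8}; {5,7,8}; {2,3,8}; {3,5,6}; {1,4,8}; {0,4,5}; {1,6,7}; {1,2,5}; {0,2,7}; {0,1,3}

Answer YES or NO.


v = 9, block size k = 3, number of blocks = 12.
For resolvability, blocks must partition into parallel classes of size v/k = 3.
Total blocks must therefore be a multiple of 3: 12 = 3·4 + 0 ⇒ divisible ✓.
Greedy packing gives 4 candidate class(es). Each should be a full parallel class (size 3, covers all 9 points).
  Class 1 (3 blocks): {2,4,6}; {5,7,8}; {0,1,3}. Points covered: [0, 1, 2, 3, 4, 5, 6, 7, 8].
  Class 2 (3 blocks): {3,4,7}; {0,6,8}; {1,2,5}. Points covered: [0, 1, 2, 3, 4, 5, 6, 7, 8].
  Class 3 (3 blocks): {2,3,8}; {0,4,5}; {1,6,7}. Points covered: [0, 1, 2, 3, 4, 5, 6, 7, 8].
  Class 4 (3 blocks): {3,5,6}; {1,4,8}; {0,2,7}. Points covered: [0, 1, 2, 3, 4, 5, 6, 7, 8].
All classes full (size 3)? YES. All classes cover every point? YES.
Resolvable? YES.

YES


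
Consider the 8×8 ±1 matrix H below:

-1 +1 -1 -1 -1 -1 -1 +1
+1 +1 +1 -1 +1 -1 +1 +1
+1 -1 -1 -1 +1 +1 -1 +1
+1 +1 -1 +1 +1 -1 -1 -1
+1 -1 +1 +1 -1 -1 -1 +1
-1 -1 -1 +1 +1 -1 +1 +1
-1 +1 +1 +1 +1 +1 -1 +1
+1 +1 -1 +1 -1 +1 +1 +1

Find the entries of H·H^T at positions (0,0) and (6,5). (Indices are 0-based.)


Row 0 of H: [-1, 1, -1, -1, -1, -1, -1, 1].
Row 5 of H: [-1, -1, -1, 1, 1, -1, 1, 1].
Row 6 of H: [-1, 1, 1, 1, 1, 1, -1, 1].
(H·H^T)[0][0] = Σ_j H[0][j]·H[0][j] = (-1)² + (1)² + (-1)² + (-1)² + (-1)² + (-1)² + (-1)² + (1)² = 1 + 1 + 1 + 1 + 1 + 1 + 1 + 1 = 8.
(H·H^T)[6][5] = Σ_j H[6][j]·H[5][j] = (-1)·(-1) + (1)·(-1) + (1)·(-1) + (1)·(1) + (1)·(1) + (1)·(-1) + (-1)·(1) + (1)·(1) = 1 + -1 + -1 + 1 + 1 + -1 + -1 + 1 = 0.
So rows 6 and 5 are orthogonal; the diagonal entry equals n = 8.

(0,0) entry = 8; (6,5) entry = 0.


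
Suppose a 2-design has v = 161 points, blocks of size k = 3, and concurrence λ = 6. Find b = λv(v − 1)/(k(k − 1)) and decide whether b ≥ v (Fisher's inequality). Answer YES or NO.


b = λv(v − 1)/(k(k − 1)) = 6·161·160/(3·2) = 154560/6 = 25760.
Compare with v = 161: b ≥ v, so Fisher's inequality holds.

YES


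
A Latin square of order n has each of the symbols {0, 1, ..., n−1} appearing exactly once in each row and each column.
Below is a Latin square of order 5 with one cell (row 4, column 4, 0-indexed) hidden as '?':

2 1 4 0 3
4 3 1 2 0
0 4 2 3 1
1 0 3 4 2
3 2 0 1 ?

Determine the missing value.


Row 4 contains symbols [0, 1, 2, 3] — missing [4].
Column 4 contains symbols [0, 1, 2, 3] — missing [4].
The missing symbol must appear in both missing sets; intersection = [4].
Therefore the hidden value is 4.

Missing value = 4.


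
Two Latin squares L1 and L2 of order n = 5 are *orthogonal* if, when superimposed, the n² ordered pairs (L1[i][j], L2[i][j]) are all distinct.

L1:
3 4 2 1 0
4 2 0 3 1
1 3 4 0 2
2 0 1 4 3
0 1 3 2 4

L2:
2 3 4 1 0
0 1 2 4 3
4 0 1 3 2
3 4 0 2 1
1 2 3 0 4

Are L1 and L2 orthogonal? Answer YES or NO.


Form the n² = 25 superimposed pairs (L1[i][j], L2[i][j]), row by row (rows and columns indexed from 0):
row 0: (3,2) (4,3) (2,4) (1,1) (0,0)
row 1: (4,0) (2,1) (0,2) (3,4) (1,3)
row 2: (1,4) (3,0) (4,1) (0,3) (2,2)
row 3: (2,3) (0,4) (1,0) (4,2) (3,1)
row 4: (0,1) (1,2) (3,3) (2,0) (4,4)
Orthogonality requires all 25 pairs distinct.
Check by first coordinate: for each symbol s of L1, list the L2 entries in the n cells where L1 = s; they must all differ.
  L1 = 0: L2 entries (in reading order) 0, 2, 3, 4, 1 — all 5 distinct ✓
  L1 = 1: L2 entries (in reading order) 1, 3, 4, 0, 2 — all 5 distinct ✓
  L1 = 2: L2 entries (in reading order) 4, 1, 2, 3, 0 — all 5 distinct ✓
  L1 = 3: L2 entries (in reading order) 2, 4, 0, 1, 3 — all 5 distinct ✓
  L1 = 4: L2 entries (in reading order) 3, 0, 1, 2, 4 — all 5 distinct ✓
Every symbol of L1 meets every symbol of L2 exactly once, so all 25 pairs are distinct (25 of 25).
Conclusion: YES.

YES


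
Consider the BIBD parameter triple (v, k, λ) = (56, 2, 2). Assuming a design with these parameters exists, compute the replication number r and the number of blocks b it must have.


Any 2-(v, k, λ) BIBD satisfies two necessary conditions:
  (i)  Each point sits in r blocks, and counting incidences through any fixed point gives r(k − 1) = λ(v − 1), so r = λ(v − 1)/(k − 1).
  (ii) Total incidences bk = vr, so b = vr/k.
Step 1: r = λ(v − 1)/(k − 1) = 2·(56 − 1)/(2 − 1) = 2·55/1 = 110/1 = 110.
Step 2: b = vr/k = 56·110/2 = 6160/2 = 3080.
Check integrality: r = 110 ∈ Z ✓, b = 3080 ∈ Z ✓.
(These identities are necessary conditions: they determine r and b for any design with these parameters, but do not by themselves prove that one exists.)

r = 110, b = 3080.


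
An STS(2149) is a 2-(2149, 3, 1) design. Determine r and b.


An STS(v) is a 2-(v, 3, 1) BIBD: block size k = 3, λ = 1.
Replication: r(k − 1) = λ(v − 1) ⇒ r·2 = 2149 − 1 = 2148 ⇒ r = 1074.
Block count: b = v(v − 1)/6 = 2149·2148/6 = 4616052/6 = 769342.

r = 1074, b = 769342.


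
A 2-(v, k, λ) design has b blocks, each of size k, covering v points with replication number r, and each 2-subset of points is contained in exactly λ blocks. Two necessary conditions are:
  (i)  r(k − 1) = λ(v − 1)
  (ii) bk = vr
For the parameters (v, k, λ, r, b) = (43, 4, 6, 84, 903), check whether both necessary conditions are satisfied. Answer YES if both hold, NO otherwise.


Condition (i): r(k − 1) = 84·3 = 252; λ(v − 1) = 6·42 = 252. Match? YES.
Condition (ii): bk = 903·4 = 3612; vr = 43·84 = 3612. Match? YES.
Both conditions hold? YES.

YES


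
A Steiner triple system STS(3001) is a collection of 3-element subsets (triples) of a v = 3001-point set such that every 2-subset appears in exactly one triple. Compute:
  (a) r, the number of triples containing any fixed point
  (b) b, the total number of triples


An STS(v) is a 2-(v, 3, 1) BIBD: block size k = 3, λ = 1.
Replication: r(k − 1) = λ(v − 1) ⇒ r·2 = 3001 − 1 = 3000 ⇒ r = 1500.
Block count: b = v(v − 1)/6 = 3001·3000/6 = 9003000/6 = 1500500.

r = 1500, b = 1500500.


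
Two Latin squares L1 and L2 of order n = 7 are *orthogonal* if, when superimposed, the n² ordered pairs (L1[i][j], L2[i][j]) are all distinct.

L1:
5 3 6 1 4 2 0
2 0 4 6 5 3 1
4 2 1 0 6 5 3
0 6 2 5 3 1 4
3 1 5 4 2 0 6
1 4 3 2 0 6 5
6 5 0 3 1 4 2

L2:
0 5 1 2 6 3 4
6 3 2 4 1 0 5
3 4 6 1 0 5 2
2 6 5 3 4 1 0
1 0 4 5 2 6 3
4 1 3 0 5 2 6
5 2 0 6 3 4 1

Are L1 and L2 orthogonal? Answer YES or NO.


Form the n² = 49 superimposed pairs (L1[i][j], L2[i][j]), row by row (rows and columns indexed from 0):
row 0: (5,0) (3,5) (6,1) (1,2) (4,6) (2,3) (0,4)
row 1: (2,6) (0,3) (4,2) (6,4) (5,1) (3,0) (1,5)
row 2: (4,3) (2,4) (1,6) (0,1) (6,0) (5,5) (3,2)
row 3: (0,2) (6,6) (2,5) (5,3) (3,4) (1,1) (4,0)
row 4: (3,1) (1,0) (5,4) (4,5) (2,2) (0,6) (6,3)
row 5: (1,4) (4,1) (3,3) (2,0) (0,5) (6,2) (5,6)
row 6: (6,5) (5,2) (0,0) (3,6) (1,3) (4,4) (2,1)
Orthogonality requires all 49 pairs distinct.
Check by first coordinate: for each symbol s of L1, list the L2 entries in the n cells where L1 = s; they must all differ.
  L1 = 0: L2 entries (in reading order) 4, 3, 1, 2, 6, 5, 0 — all 7 distinct ✓
  L1 = 1: L2 entries (in reading order) 2, 5, 6, 1, 0, 4, 3 — all 7 distinct ✓
  L1 = 2: L2 entries (in reading order) 3, 6, 4, 5, 2, 0, 1 — all 7 distinct ✓
  L1 = 3: L2 entries (in reading order) 5, 0, 2, 4, 1, 3, 6 — all 7 distinct ✓
  L1 = 4: L2 entries (in reading order) 6, 2, 3, 0, 5, 1, 4 — all 7 distinct ✓
  L1 = 5: L2 entries (in reading order) 0, 1, 5, 3, 4, 6, 2 — all 7 distinct ✓
  L1 = 6: L2 entries (in reading order) 1, 4, 0, 6, 3, 2, 5 — all 7 distinct ✓
Every symbol of L1 meets every symbol of L2 exactly once, so all 49 pairs are distinct (49 of 49).
Conclusion: YES.

YES


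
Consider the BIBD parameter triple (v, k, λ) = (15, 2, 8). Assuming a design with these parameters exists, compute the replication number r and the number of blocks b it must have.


Any 2-(v, k, λ) BIBD satisfies two necessary conditions:
  (i)  Each point sits in r blocks, and counting incidences through any fixed point gives r(k − 1) = λ(v − 1), so r = λ(v − 1)/(k − 1).
  (ii) Total incidences bk = vr, so b = vr/k.
Step 1: r = λ(v − 1)/(k − 1) = 8·(15 − 1)/(2 − 1) = 8·14/1 = 112/1 = 112.
Step 2: b = vr/k = 15·112/2 = 1680/2 = 840.
Check integrality: r = 112 ∈ Z ✓, b = 840 ∈ Z ✓.
(These identities are necessary conditions: they determine r and b for any design with these parameters, but do not by themselves prove that one exists.)

r = 112, b = 840.


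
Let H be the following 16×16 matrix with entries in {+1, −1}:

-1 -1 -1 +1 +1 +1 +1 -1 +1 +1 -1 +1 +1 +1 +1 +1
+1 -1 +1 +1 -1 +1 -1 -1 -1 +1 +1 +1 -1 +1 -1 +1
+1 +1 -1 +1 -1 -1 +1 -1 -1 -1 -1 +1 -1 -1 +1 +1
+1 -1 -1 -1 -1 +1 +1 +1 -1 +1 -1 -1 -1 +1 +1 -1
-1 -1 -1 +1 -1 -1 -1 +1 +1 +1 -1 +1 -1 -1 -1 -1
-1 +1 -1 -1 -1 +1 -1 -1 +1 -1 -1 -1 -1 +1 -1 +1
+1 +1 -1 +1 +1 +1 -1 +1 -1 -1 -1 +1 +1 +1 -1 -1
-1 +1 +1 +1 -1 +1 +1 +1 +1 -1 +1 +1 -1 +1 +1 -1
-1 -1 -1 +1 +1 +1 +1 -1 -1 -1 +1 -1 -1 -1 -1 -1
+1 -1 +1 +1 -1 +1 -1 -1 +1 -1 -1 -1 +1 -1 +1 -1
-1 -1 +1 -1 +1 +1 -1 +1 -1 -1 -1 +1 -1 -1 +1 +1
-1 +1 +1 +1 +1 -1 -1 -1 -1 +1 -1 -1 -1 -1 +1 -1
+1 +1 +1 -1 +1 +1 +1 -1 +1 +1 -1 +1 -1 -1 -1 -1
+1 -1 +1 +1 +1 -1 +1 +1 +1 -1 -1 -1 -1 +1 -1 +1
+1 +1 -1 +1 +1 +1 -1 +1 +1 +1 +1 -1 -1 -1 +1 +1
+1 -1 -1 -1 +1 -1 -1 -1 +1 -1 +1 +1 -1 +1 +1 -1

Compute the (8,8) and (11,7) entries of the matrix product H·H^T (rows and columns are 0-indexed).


Row 7 of H: [-1, 1, 1, 1, -1, 1, 1, 1, 1, -1, 1, 1, -1, 1, 1, -1].
Row 8 of H: [-1, -1, -1, 1, 1, 1, 1, -1, -1, -1, 1, -1, -1, -1, -1, -1].
Row 11 of H: [-1, 1, 1, 1, 1, -1, -1, -1, -1, 1, -1, -1, -1, -1, 1, -1].
(H·H^T)[8][8] = Σ_j H[8][j]·H[8][j] = (-1)² + (-1)² + (-1)² + (1)² + (1)² + (1)² + (1)² + (-1)² + (-1)² + (-1)² + (1)² + (-1)² + (-1)² + (-1)² + (-1)² + (-1)² = 1 + 1 + 1 + 1 + 1 + 1 + 1 + 1 + 1 + 1 + 1 + 1 + 1 + 1 + 1 + 1 = 16.
(H·H^T)[11][7] = Σ_j H[11][j]·H[7][j] = (-1)·(-1) + (1)·(1) + (1)·(1) + (1)·(1) + (1)·(-1) + (-1)·(1) + (-1)·(1) + (-1)·(1) + (-1)·(1) + (1)·(-1) + (-1)·(1) + (-1)·(1) + (-1)·(-1) + (-1)·(1) + (1)·(1) + (-1)·(-1) = 1 + 1 + 1 + 1 + -1 + -1 + -1 + -1 + -1 + -1 + -1 + -1 + 1 + -1 + 1 + 1 = -2.
Rows 11 and 7 are not orthogonal (dot product = -2 ≠ 0), so H is not a Hadamard matrix.

(8,8) entry = 16; (11,7) entry = -2.


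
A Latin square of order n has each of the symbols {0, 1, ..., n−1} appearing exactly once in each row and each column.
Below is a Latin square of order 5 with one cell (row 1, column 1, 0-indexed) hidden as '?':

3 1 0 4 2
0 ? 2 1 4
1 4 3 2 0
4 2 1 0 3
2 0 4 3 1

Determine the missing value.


Row 1 contains symbols [0, 1, 2, 4] — missing [3].
Column 1 contains symbols [0, 1, 2, 4] — missing [3].
The missing symbol must appear in both missing sets; intersection = [3].
Therefore the hidden value is 3.

Missing value = 3.


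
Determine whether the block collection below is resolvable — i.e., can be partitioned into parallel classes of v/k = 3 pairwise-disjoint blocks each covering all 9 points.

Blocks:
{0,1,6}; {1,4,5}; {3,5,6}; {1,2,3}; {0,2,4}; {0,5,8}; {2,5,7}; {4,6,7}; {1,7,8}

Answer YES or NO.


v = 9, block size k = 3, number of blocks = 9.
For resolvability, blocks must partition into parallel classes of size v/k = 3.
Total blocks must therefore be a multiple of 3: 9 = 3·3 + 0 ⇒ divisible ✓.
Consider block {0,1,6}. The only other block(s) in the collection disjoint from it are {2,5,7} — just 1 block(s). Any parallel class containing {0,1,6} would need 2 other blocks each disjoint from it, so no parallel class of size 3 can contain {0,1,6}.
Since every block must belong to some parallel class in a resolution, the collection cannot be partitioned into parallel classes.
Resolvable? NO.

NO


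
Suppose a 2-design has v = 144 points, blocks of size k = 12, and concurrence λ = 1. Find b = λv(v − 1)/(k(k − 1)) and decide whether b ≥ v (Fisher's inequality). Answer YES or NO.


r = λ(v − 1)/(k − 1) = 1·143/11 = 13.
b = vr/k = 144·13/12 = 156.
Fisher's inequality: b ≥ v ⇔ 156 ≥ 144? YES.

YES


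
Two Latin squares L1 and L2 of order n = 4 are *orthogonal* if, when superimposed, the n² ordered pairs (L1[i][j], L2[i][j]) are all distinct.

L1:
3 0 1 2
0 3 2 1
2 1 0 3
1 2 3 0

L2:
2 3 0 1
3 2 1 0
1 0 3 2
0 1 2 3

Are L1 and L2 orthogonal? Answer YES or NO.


Form the n² = 16 superimposed pairs (L1[i][j], L2[i][j]), row by row (rows and columns indexed from 0):
row 0: (3,2) (0,3) (1,0) (2,1)
row 1: (0,3) (3,2) (2,1) (1,0)
row 2: (2,1) (1,0) (0,3) (3,2)
row 3: (1,0) (2,1) (3,2) (0,3)
Orthogonality requires all 16 pairs distinct.
But the pair (0,3) repeats: cell (0,1) has L1 = 0, L2 = 3, and cell (1,0) has L1 = 0, L2 = 3.
A repeated pair means some other pair never occurs (only 4 distinct pairs out of 16), so the squares are not orthogonal.
Conclusion: NO.

NO


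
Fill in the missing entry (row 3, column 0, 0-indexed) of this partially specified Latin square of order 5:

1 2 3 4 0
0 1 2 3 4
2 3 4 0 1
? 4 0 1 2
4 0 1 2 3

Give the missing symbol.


Row 3 contains symbols [0, 1, 2, 4] — missing [3].
Column 0 contains symbols [0, 1, 2, 4] — missing [3].
The missing symbol must appear in both missing sets; intersection = [3].
Therefore the hidden value is 3.

Missing value = 3.


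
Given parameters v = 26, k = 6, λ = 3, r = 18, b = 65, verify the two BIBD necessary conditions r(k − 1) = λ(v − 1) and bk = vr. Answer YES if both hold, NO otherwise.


Condition (i): r(k − 1) = 18·5 = 90; λ(v − 1) = 3·25 = 75. Match? NO.
Condition (ii): bk = 65·6 = 390; vr = 26·18 = 468. Match? NO.
Both conditions hold? NO.

NO


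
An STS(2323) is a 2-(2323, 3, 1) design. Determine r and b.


An STS(v) is a 2-(v, 3, 1) BIBD: block size k = 3, λ = 1.
Replication: r(k − 1) = λ(v − 1) ⇒ r·2 = 2323 − 1 = 2322 ⇒ r = 1161.
Block count: bk = vr ⇒ b·3 = 2323·1161 = 2697003 ⇒ b = 899001.
(Check via b = v(v − 1)/6 = 2323·2322/6 = 5394006/6 = 899001.)

r = 1161, b = 899001.


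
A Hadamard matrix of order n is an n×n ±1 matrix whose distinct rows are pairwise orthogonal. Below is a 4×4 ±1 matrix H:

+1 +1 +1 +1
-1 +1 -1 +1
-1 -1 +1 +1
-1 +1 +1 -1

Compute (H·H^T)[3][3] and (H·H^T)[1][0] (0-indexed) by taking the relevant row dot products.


Row 0 of H: [1, 1, 1, 1].
Row 1 of H: [-1, 1, -1, 1].
Row 3 of H: [-1, 1, 1, -1].
(H·H^T)[3][3] = Σ_j H[3][j]·H[3][j] = (-1)² + (1)² + (1)² + (-1)² = 1 + 1 + 1 + 1 = 4.
(H·H^T)[1][0] = Σ_j H[1][j]·H[0][j] = (-1)·(1) + (1)·(1) + (-1)·(1) + (1)·(1) = -1 + 1 + -1 + 1 = 0.
So rows 1 and 0 are orthogonal; the diagonal entry equals n = 4.

(3,3) entry = 4; (1,0) entry = 0.


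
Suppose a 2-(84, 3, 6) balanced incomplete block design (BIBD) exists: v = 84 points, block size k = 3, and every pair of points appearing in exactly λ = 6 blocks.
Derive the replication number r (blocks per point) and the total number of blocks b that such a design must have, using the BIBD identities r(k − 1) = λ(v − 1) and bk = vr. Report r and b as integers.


Any 2-(v, k, λ) BIBD satisfies two necessary conditions:
  (i)  Each point sits in r blocks, and counting incidences through any fixed point gives r(k − 1) = λ(v − 1), so r = λ(v − 1)/(k − 1).
  (ii) Total incidences bk = vr, so b = vr/k.
Step 1: r = λ(v − 1)/(k − 1) = 6·(84 − 1)/(3 − 1) = 6·83/2 = 498/2 = 249.
Step 2: b = vr/k = 84·249/3 = 20916/3 = 6972.
Check integrality: r = 249 ∈ Z ✓, b = 6972 ∈ Z ✓.
(These identities are necessary conditions: they determine r and b for any design with these parameters, but do not by themselves prove that one exists.)

r = 249, b = 6972.


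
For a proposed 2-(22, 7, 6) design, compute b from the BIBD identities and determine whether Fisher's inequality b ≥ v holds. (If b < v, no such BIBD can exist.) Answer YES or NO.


b = λv(v − 1)/(k(k − 1)) = 6·22·21/(7·6) = 2772/42 = 66.
Compare with v = 22: b ≥ v, so Fisher's inequality holds.

YES


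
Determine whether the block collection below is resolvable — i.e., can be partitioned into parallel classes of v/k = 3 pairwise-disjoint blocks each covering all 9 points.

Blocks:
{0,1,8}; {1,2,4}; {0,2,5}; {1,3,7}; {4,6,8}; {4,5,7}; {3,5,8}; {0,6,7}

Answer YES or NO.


v = 9, block size k = 3, number of blocks = 8.
For resolvability, blocks must partition into parallel classes of size v/k = 3.
Total blocks must therefore be a multiple of 3: 8 = 3·2 + 2 ⇒ not divisible ✗.
Resolvable? NO.

NO


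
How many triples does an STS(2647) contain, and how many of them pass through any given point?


An STS(v) is a 2-(v, 3, 1) BIBD: block size k = 3, λ = 1.
Replication: r(k − 1) = λ(v − 1) ⇒ r·2 = 2647 − 1 = 2646 ⇒ r = 1323.
Block count: bk = vr ⇒ b·3 = 2647·1323 = 3501981 ⇒ b = 1167327.

r = 1323, b = 1167327.


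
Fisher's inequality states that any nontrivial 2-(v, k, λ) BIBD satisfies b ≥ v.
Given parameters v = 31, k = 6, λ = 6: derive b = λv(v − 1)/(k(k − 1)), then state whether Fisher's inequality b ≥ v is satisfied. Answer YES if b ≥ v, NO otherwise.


b = λv(v − 1)/(k(k − 1)) = 6·31·30/(6·5) = 5580/30 = 186.
Compare with v = 31: b ≥ v, so Fisher's inequality holds.

YES


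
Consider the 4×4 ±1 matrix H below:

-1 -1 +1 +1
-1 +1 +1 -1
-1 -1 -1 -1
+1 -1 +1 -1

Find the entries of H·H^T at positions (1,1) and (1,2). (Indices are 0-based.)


Row 1 of H: [-1, 1, 1, -1].
Row 2 of H: [-1, -1, -1, -1].
(H·H^T)[1][1] = Σ_j H[1][j]·H[1][j] = (-1)² + (1)² + (1)² + (-1)² = 1 + 1 + 1 + 1 = 4.
(H·H^T)[1][2] = Σ_j H[1][j]·H[2][j] = (-1)·(-1) + (1)·(-1) + (1)·(-1) + (-1)·(-1) = 1 + -1 + -1 + 1 = 0.
So rows 1 and 2 are orthogonal; the diagonal entry equals n = 4.

(1,1) entry = 4; (1,2) entry = 0.


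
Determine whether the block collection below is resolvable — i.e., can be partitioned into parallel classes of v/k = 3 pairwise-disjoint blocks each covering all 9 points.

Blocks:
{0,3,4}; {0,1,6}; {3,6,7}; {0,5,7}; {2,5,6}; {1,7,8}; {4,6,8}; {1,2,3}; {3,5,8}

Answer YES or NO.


v = 9, block size k = 3, number of blocks = 9.
For resolvability, blocks must partition into parallel classes of size v/k = 3.
Total blocks must therefore be a multiple of 3: 9 = 3·3 + 0 ⇒ divisible ✓.
Consider block {0,1,6}. The only other block(s) in the collection disjoint from it are {3,5,8} — just 1 block(s). Any parallel class containing {0,1,6} would need 2 other blocks each disjoint from it, so no parallel class of size 3 can contain {0,1,6}.
Since every block must belong to some parallel class in a resolution, the collection cannot be partitioned into parallel classes.
Resolvable? NO.

NO


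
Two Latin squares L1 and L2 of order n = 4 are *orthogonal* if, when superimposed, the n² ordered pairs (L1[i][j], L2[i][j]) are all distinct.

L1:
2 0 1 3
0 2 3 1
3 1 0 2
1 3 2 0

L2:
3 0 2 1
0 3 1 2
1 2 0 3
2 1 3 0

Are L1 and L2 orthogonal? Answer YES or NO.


Form the n² = 16 superimposed pairs (L1[i][j], L2[i][j]), row by row (rows and columns indexed from 0):
row 0: (2,3) (0,0) (1,2) (3,1)
row 1: (0,0) (2,3) (3,1) (1,2)
row 2: (3,1) (1,2) (0,0) (2,3)
row 3: (1,2) (3,1) (2,3) (0,0)
Orthogonality requires all 16 pairs distinct.
But the pair (0,0) repeats: cell (0,1) has L1 = 0, L2 = 0, and cell (1,0) has L1 = 0, L2 = 0.
A repeated pair means some other pair never occurs (only 4 distinct pairs out of 16), so the squares are not orthogonal.
Conclusion: NO.

NO


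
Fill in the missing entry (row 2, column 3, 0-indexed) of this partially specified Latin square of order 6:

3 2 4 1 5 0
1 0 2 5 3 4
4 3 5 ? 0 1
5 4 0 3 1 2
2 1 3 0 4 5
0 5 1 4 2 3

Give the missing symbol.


Row 2 contains symbols [0, 1, 3, 4, 5] — missing [2].
Column 3 contains symbols [0, 1, 3, 4, 5] — missing [2].
The missing symbol must appear in both missing sets; intersection = [2].
Therefore the hidden value is 2.

Missing value = 2.


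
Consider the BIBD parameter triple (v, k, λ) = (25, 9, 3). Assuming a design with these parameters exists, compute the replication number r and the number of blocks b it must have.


Any 2-(v, k, λ) BIBD satisfies two necessary conditions:
  (i)  Each point sits in r blocks, and counting incidences through any fixed point gives r(k − 1) = λ(v − 1), so r = λ(v − 1)/(k − 1).
  (ii) Total incidences bk = vr, so b = vr/k.
Step 1: r = λ(v − 1)/(k − 1) = 3·(25 − 1)/(9 − 1) = 3·24/8 = 72/8 = 9.
Step 2: b = vr/k = 25·9/9 = 225/9 = 25.
Check integrality: r = 9 ∈ Z ✓, b = 25 ∈ Z ✓.
(These identities are necessary conditions: they determine r and b for any design with these parameters, but do not by themselves prove that one exists.)

r = 9, b = 25.


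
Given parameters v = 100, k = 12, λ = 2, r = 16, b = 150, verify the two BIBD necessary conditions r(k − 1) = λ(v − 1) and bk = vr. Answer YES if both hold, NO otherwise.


Condition (i): r(k − 1) = 16·11 = 176; λ(v − 1) = 2·99 = 198. Match? NO.
Condition (ii): bk = 150·12 = 1800; vr = 100·16 = 1600. Match? NO.
Both conditions hold? NO.

NO


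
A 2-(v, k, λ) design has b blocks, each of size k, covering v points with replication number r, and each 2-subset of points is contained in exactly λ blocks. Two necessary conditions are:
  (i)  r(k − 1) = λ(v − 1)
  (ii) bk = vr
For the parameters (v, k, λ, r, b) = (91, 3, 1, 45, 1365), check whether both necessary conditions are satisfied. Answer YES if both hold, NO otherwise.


Condition (i): r(k − 1) = 45·2 = 90; λ(v − 1) = 1·90 = 90. Match? YES.
Condition (ii): bk = 1365·3 = 4095; vr = 91·45 = 4095. Match? YES.
Both conditions hold? YES.

YES


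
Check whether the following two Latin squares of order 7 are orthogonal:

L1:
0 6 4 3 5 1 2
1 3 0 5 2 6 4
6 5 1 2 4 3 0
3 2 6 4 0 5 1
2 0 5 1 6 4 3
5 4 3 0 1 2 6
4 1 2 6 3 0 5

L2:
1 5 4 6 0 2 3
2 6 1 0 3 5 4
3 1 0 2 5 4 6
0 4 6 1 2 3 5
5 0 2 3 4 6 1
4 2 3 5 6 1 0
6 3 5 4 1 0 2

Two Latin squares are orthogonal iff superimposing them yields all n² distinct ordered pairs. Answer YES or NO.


Form the n² = 49 superimposed pairs (L1[i][j], L2[i][j]), row by row (rows and columns indexed from 0):
row 0: (0,1) (6,5) (4,4) (3,6) (5,0) (1,2) (2,3)
row 1: (1,2) (3,6) (0,1) (5,0) (2,3) (6,5) (4,4)
row 2: (6,3) (5,1) (1,0) (2,2) (4,5) (3,4) (0,6)
row 3: (3,0) (2,4) (6,6) (4,1) (0,2) (5,3) (1,5)
row 4: (2,5) (0,0) (5,2) (1,3) (6,4) (4,6) (3,1)
row 5: (5,4) (4,2) (3,3) (0,5) (1,6) (2,1) (6,0)
row 6: (4,6) (1,3) (2,5) (6,4) (3,1) (0,0) (5,2)
Orthogonality requires all 49 pairs distinct.
But the pair (1,2) repeats: cell (0,5) has L1 = 1, L2 = 2, and cell (1,0) has L1 = 1, L2 = 2.
A repeated pair means some other pair never occurs (only 35 distinct pairs out of 49), so the squares are not orthogonal.
Conclusion: NO.

NO


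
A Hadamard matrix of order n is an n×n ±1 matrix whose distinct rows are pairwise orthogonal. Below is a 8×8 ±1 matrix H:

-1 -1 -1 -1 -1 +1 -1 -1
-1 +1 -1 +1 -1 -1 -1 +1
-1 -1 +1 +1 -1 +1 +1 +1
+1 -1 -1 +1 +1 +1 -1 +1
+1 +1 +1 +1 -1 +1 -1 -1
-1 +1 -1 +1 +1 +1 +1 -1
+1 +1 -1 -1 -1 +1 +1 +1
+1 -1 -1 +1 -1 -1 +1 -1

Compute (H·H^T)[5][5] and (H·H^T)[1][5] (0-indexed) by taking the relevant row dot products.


Row 1 of H: [-1, 1, -1, 1, -1, -1, -1, 1].
Row 5 of H: [-1, 1, -1, 1, 1, 1, 1, -1].
(H·H^T)[5][5] = Σ_j H[5][j]·H[5][j] = (-1)² + (1)² + (-1)² + (1)² + (1)² + (1)² + (1)² + (-1)² = 1 + 1 + 1 + 1 + 1 + 1 + 1 + 1 = 8.
(H·H^T)[1][5] = Σ_j H[1][j]·H[5][j] = (-1)·(-1) + (1)·(1) + (-1)·(-1) + (1)·(1) + (-1)·(1) + (-1)·(1) + (-1)·(1) + (1)·(-1) = 1 + 1 + 1 + 1 + -1 + -1 + -1 + -1 = 0.
So rows 1 and 5 are orthogonal; the diagonal entry equals n = 8.

(5,5) entry = 8; (1,5) entry = 0.


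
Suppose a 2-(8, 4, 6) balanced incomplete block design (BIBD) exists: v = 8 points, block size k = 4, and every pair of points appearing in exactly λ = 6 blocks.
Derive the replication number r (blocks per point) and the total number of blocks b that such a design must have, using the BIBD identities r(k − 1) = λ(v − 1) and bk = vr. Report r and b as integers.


Any 2-(v, k, λ) BIBD satisfies two necessary conditions:
  (i)  Each point sits in r blocks, and counting incidences through any fixed point gives r(k − 1) = λ(v − 1), so r = λ(v − 1)/(k − 1).
  (ii) Total incidences bk = vr, so b = vr/k.
Step 1: r = λ(v − 1)/(k − 1) = 6·(8 − 1)/(4 − 1) = 6·7/3 = 42/3 = 14.
Step 2: b = vr/k = 8·14/4 = 112/4 = 28.
Check integrality: r = 14 ∈ Z ✓, b = 28 ∈ Z ✓.
(These identities are necessary conditions: they determine r and b for any design with these parameters, but do not by themselves prove that one exists.)

r = 14, b = 28.


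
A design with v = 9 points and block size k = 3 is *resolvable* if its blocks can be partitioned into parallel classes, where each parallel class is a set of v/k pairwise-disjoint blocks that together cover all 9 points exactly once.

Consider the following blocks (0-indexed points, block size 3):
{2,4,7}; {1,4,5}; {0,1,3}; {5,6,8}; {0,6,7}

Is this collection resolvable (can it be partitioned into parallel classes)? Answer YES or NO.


v = 9, block size k = 3, number of blocks = 5.
For resolvability, blocks must partition into parallel classes of size v/k = 3.
Total blocks must therefore be a multiple of 3: 5 = 3·1 + 2 ⇒ not divisible ✗.
Resolvable? NO.

NO


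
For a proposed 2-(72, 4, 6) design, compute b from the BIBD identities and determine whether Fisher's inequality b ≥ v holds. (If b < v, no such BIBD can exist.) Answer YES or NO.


b = λv(v − 1)/(k(k − 1)) = 6·72·71/(4·3) = 30672/12 = 2556.
Compare with v = 72: b ≥ v, so Fisher's inequality holds.

YES


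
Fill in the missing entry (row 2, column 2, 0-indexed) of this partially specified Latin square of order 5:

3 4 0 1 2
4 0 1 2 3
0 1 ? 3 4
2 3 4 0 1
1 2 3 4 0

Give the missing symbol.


Row 2 contains symbols [0, 1, 3, 4] — missing [2].
Column 2 contains symbols [0, 1, 3, 4] — missing [2].
The missing symbol must appear in both missing sets; intersection = [2].
Therefore the hidden value is 2.

Missing value = 2.


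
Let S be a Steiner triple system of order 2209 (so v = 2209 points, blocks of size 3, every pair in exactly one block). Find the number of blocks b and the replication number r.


An STS(v) is a 2-(v, 3, 1) BIBD: block size k = 3, λ = 1.
Replication: r(k − 1) = λ(v − 1) ⇒ r·2 = 2209 − 1 = 2208 ⇒ r = 1104.
Block count: bk = vr ⇒ b·3 = 2209·1104 = 2438736 ⇒ b = 812912.
(Check via b = v(v − 1)/6 = 2209·2208/6 = 4877472/6 = 812912.)

r = 1104, b = 812912.
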